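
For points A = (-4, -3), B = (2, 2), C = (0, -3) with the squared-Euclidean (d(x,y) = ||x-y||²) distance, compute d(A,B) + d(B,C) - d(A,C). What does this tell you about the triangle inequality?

d(A,B) = 6² + 5² = 61, d(B,C) = 2² + 5² = 29, d(A,C) = 4² + 0² = 16.
d(A,B) + d(B,C) - d(A,C) = 61 + 29 - 16 = 90 - 16 = 74. This is ≥ 0, so the triangle inequality holds for these points.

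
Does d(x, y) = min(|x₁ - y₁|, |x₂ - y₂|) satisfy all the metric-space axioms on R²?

No. d fails identity of indiscernibles: take x = (2, 0) and y = (2, 9). Then d(x,y) = min(|2 - 2|, |0 - 9|) = min(0, 9) = 0, yet x ≠ y.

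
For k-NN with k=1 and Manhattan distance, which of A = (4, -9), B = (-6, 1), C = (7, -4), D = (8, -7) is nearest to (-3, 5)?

Distances: d(A) = 21, d(B) = 7, d(C) = 19, d(D) = 23. Nearest: B = (-6, 1) with distance 7.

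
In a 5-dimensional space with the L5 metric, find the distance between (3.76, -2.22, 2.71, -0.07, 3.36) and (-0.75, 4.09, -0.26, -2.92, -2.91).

(Σ|x_i - y_i|^5)^(1/5) = (|3.76 - (-0.75)|^5 + |-2.22 - 4.09|^5 + |2.71 - (-0.26)|^5 + |-0.07 - (-2.92)|^5 + |3.36 - (-2.91)|^5)^(1/5)
= (4.51^5 + 6.31^5 + 2.97^5 + 2.85^5 + 6.27^5)^(1/5) ≈ (1865.8757 + 10003.3807 + 231.0906 + 188.0288 + 9690.3107)^(1/5) = (21978.6865)^(1/5) ≈ 7.3858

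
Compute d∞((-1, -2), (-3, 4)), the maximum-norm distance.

max(|x_i - y_i|) = max(|-1 - (-3)|, |-2 - 4|) = max(2, 6) = 6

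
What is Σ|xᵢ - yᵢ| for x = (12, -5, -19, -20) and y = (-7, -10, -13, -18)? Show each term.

Σ|x_i - y_i| = |12 - (-7)| + |-5 - (-10)| + |-19 - (-13)| + |-20 - (-18)| = 19 + 5 + 6 + 2 = 32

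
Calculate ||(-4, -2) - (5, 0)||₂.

√(Σ(x_i - y_i)²) = √((-4 - 5)² + (-2 - 0)²)
= √((-9)² + (-2)²) = √(81 + 4) = √85 ≈ 9.2195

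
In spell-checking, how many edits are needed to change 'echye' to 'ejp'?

Let D[i][j] be the edit distance between the first i characters of 'echye' and the first j characters of 'ejp', with D[i][0] = i, D[0][j] = j, and D[i][j] = D[i-1][j-1] if the characters match, else 1 + min(D[i-1][j], D[i][j-1], D[i-1][j-1]). Filling the table (rows: prefixes of 'echye', columns: prefixes of 'ejp'):
     ε  e  j  p
  ε  0  1  2  3
  e  1  0  1  2
  c  2  1  1  2
  h  3  2  2  2
  y  4  3  3  3
  e  5  4  4  4
The bottom-right entry gives D[5][3] = 4, so no sequence of fewer than 4 edits works. Backtracking through the table gives one optimal edit sequence (4 edits):
  echye → ehye (del c @2)
  ehye → eye (del h @2)
  eye → eje (sub y→j @2)
  eje → ejp (sub e→p @3)
Edit distance = 4.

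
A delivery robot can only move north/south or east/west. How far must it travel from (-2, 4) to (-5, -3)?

Σ|x_i - y_i| = |-2 - (-5)| + |4 - (-3)| = 3 + 7 = 10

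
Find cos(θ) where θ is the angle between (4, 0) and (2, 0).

With u = (4, 0), v = (2, 0):
u·v = 4·2 + 0·0 = 8 + 0 = 8.
|u| = √(4² + 0²) = √16, |v| = √(2² + 0²) = √4, so |u||v| = √(16·4) = √64 = 8.
cos θ = (u·v)/(|u||v|) = 8/8 = 1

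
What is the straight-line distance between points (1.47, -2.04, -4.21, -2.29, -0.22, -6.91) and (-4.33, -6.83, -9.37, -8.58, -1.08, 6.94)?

√(Σ(x_i - y_i)²) = √((1.47 - (-4.33))² + (-2.04 - (-6.83))² + (-4.21 - (-9.37))² + (-2.29 - (-8.58))² + (-0.22 - (-1.08))² + (-6.91 - 6.94)²)
= √(5.8² + 4.79² + 5.16² + 6.29² + 0.86² + (-13.85)²) = √(33.64 + 22.9441 + 26.6256 + 39.5641 + 0.7396 + 191.8225) = √315.3359 ≈ 17.7577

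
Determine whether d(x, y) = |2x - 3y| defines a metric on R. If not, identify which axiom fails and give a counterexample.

No. d fails symmetry: d(2, 3) = |2·2 - 3·3| = |-5| = 5, but d(3, 2) = |2·3 - 3·2| = |0| = 0. Since 5 ≠ 0, d(x,y) ≠ d(y,x) in general.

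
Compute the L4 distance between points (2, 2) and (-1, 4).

(Σ|x_i - y_i|^4)^(1/4) = (|2 - (-1)|^4 + |2 - 4|^4)^(1/4)
= (3^4 + 2^4)^(1/4) = (81 + 16)^(1/4) = (97)^(1/4) ≈ 3.1383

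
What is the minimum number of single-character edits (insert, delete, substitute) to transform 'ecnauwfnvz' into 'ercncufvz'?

Let D[i][j] be the edit distance between the first i characters of 'ecnauwfnvz' and the first j characters of 'ercncufvz', with D[i][0] = i, D[0][j] = j, and D[i][j] = D[i-1][j-1] if the characters match, else 1 + min(D[i-1][j], D[i][j-1], D[i-1][j-1]). Filling the table (rows: prefixes of 'ecnauwfnvz', columns: prefixes of 'ercncufvz'):
     ε  e  r  c  n  c  u  f  v  z
  ε  0  1  2  3  4  5  6  7  8  9
  e  1  0  1  2  3  4  5  6  7  8
  c  2  1  1  1  2  3  4  5  6  7
  n  3  2  2  2  1  2  3  4  5  6
  a  4  3  3  3  2  2  3  4  5  6
  u  5  4  4  4  3  3  2  3  4  5
  w  6  5  5  5  4  4  3  3  4  5
  f  7  6  6  6  5  5  4  3  4  5
  n  8  7  7  7  6  6  5  4  4  5
  v  9  8  8  8  7  7  6  5  4  5
  z 10  9  9  9  8  8  7  6  5  4
The bottom-right entry gives D[10][9] = 4, so no sequence of fewer than 4 edits works. Backtracking through the table gives one optimal edit sequence (4 edits):
  ecnauwfnvz → ercnauwfnvz (ins r @2)
  ercnauwfnvz → ercncuwfnvz (sub a→c @5)
  ercncuwfnvz → ercncufnvz (del w @7)
  ercncufnvz → ercncufvz (del n @8)
Edit distance = 4.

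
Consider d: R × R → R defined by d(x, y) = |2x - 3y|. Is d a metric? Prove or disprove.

No. d fails symmetry: d(8, 5) = |2·8 - 3·5| = |1| = 1, but d(5, 8) = |2·5 - 3·8| = |-14| = 14. Since 1 ≠ 14, d(x,y) ≠ d(y,x) in general.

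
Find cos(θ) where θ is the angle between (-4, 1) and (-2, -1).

With u = (-4, 1), v = (-2, -1):
u·v = (-4)·(-2) + 1·(-1) = 8 + (-1) = 7.
|u| = √((-4)² + 1²) = √17, |v| = √((-2)² + (-1)²) = √5, so |u||v| = √(17·5) = √85.
cos θ = (u·v)/(|u||v|) = 7/√85 ≈ 0.7593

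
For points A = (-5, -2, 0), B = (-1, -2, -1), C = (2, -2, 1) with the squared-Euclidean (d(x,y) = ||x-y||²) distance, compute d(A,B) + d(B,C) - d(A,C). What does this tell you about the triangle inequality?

d(A,B) = 4² + 0² + 1² = 17, d(B,C) = 3² + 0² + 2² = 13, d(A,C) = 7² + 0² + 1² = 50.
d(A,B) + d(B,C) - d(A,C) = 17 + 13 - 50 = 30 - 50 = -20. This is < 0, so the triangle inequality FAILS for these points (squared-Euclidean is not a metric).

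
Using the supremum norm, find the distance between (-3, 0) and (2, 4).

max(|x_i - y_i|) = max(|-3 - 2|, |0 - 4|) = max(5, 4) = 5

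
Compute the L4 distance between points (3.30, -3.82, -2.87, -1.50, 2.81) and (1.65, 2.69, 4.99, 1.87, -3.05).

(Σ|x_i - y_i|^4)^(1/4) = (|3.3 - 1.65|^4 + |-3.82 - 2.69|^4 + |-2.87 - 4.99|^4 + |-1.5 - 1.87|^4 + |2.81 - (-3.05)|^4)^(1/4)
= (1.65^4 + 6.51^4 + 7.86^4 + 3.37^4 + 5.86^4)^(1/4) ≈ (7.412 + 1796.0729 + 3816.719 + 128.9792 + 1179.2081)^(1/4) = (6928.3912)^(1/4) ≈ 9.1234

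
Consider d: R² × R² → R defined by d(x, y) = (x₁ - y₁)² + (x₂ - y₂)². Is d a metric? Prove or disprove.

No. The squared Euclidean distance fails the triangle inequality. Counterexample: x = (0, 0), y = (2, 1), z = (4, 2). d(x,z) = 4² + 2² = 20, but d(x,y) + d(y,z) = (2² + 1²) + (2² + 1²) = 5 + 5 = 10. Since 20 > 10, the triangle inequality is violated. (Note: √d, the ordinary Euclidean distance, IS a metric.)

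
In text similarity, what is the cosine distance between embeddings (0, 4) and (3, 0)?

With u = (0, 4), v = (3, 0):
u·v = 0·3 + 4·0 = 0 + 0 = 0.
|u| = √(0² + 4²) = √16, |v| = √(3² + 0²) = √9, so |u||v| = √(16·9) = √144 = 12.
cos θ = (u·v)/(|u||v|) = 0/12 = 0
Cosine distance = 1 - cos θ = 1 - 0 = 1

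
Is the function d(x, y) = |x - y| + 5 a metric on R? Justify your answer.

No. d fails identity of indiscernibles (specifically d(x,x) = 0): d(-7, -7) = |-7 - (-7)| + 5 = 0 + 5 = 5 ≠ 0.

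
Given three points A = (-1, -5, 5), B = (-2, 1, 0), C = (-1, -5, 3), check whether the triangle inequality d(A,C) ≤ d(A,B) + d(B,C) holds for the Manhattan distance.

d(A,B) = 1 + 6 + 5 = 12, d(B,C) = 1 + 6 + 3 = 10, d(A,C) = 0 + 0 + 2 = 2.
d(A,C) = 2 ≤ 12 + 10 = 22. Triangle inequality is satisfied.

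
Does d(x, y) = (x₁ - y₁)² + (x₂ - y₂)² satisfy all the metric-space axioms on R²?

No. The squared Euclidean distance fails the triangle inequality. Counterexample: x = (0, 0), y = (2, 5), z = (4, 10). d(x,z) = 4² + 10² = 116, but d(x,y) + d(y,z) = (2² + 5²) + (2² + 5²) = 29 + 29 = 58. Since 116 > 58, the triangle inequality is violated. (Note: √d, the ordinary Euclidean distance, IS a metric.)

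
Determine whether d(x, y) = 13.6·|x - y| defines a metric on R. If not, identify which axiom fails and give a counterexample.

Yes. Since |x - y| is a metric on R and 13.6 > 0, the positive scalar multiple 13.6·|x - y| is also a metric: scaling by a positive constant preserves non-negativity, identity (d=0 ⟺ |x-y|=0 ⟺ x=y), symmetry, and the triangle inequality.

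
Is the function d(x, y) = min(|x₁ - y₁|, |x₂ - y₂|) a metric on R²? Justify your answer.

No. d fails identity of indiscernibles: take x = (-4, 0) and y = (-4, 8). Then d(x,y) = min(|-4 - (-4)|, |0 - 8|) = min(0, 8) = 0, yet x ≠ y.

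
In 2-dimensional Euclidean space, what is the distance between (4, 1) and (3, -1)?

√(Σ(x_i - y_i)²) = √((4 - 3)² + (1 - (-1))²)
= √(1² + 2²) = √(1 + 4) = √5 ≈ 2.2361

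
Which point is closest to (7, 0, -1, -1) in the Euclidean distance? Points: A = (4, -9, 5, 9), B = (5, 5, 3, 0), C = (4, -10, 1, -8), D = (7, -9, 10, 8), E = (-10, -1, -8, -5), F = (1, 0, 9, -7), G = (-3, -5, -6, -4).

Distances: d(A) ≈ 15.0333, d(B) ≈ 6.7823, d(C) ≈ 12.7279, d(D) ≈ 16.8226, d(E) ≈ 18.8414, d(F) ≈ 13.1149, d(G) ≈ 12.6095. Nearest: B = (5, 5, 3, 0) with distance 6.7823.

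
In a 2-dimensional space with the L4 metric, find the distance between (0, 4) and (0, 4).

(Σ|x_i - y_i|^4)^(1/4) = (|0 - 0|^4 + |4 - 4|^4)^(1/4)
= (0^4 + 0^4)^(1/4) = (0 + 0)^(1/4) = (0)^(1/4) = 0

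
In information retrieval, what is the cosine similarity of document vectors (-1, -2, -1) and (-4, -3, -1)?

With u = (-1, -2, -1), v = (-4, -3, -1):
u·v = (-1)·(-4) + (-2)·(-3) + (-1)·(-1) = 4 + 6 + 1 = 11.
|u| = √((-1)² + (-2)² + (-1)²) = √6, |v| = √((-4)² + (-3)² + (-1)²) = √26, so |u||v| = √(6·26) = √156.
cos θ = (u·v)/(|u||v|) = 11/√156 ≈ 0.8807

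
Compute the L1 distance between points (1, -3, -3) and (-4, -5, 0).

Σ|x_i - y_i| = |1 - (-4)| + |-3 - (-5)| + |-3 - 0| = 5 + 2 + 3 = 10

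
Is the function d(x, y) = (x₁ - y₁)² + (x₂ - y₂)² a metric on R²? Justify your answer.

No. The squared Euclidean distance fails the triangle inequality. Counterexample: x = (0, 0), y = (1, 5), z = (2, 10). d(x,z) = 2² + 10² = 104, but d(x,y) + d(y,z) = (1² + 5²) + (1² + 5²) = 26 + 26 = 52. Since 104 > 52, the triangle inequality is violated. (Note: √d, the ordinary Euclidean distance, IS a metric.)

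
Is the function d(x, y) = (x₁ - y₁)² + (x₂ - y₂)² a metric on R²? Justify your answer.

No. The squared Euclidean distance fails the triangle inequality. Counterexample: x = (0, 0), y = (1, 1), z = (2, 2). d(x,z) = 2² + 2² = 8, but d(x,y) + d(y,z) = (1² + 1²) + (1² + 1²) = 2 + 2 = 4. Since 8 > 4, the triangle inequality is violated. (Note: √d, the ordinary Euclidean distance, IS a metric.)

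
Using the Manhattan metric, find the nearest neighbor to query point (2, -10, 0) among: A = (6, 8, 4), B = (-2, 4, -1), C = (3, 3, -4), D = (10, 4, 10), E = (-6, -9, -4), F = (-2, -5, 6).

Distances: d(A) = 26, d(B) = 19, d(C) = 18, d(D) = 32, d(E) = 13, d(F) = 15. Nearest: E = (-6, -9, -4) with distance 13.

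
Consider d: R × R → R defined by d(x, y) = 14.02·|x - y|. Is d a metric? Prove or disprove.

Yes. Since |x - y| is a metric on R and 14.02 > 0, the positive scalar multiple 14.02·|x - y| is also a metric: scaling by a positive constant preserves non-negativity, identity (d=0 ⟺ |x-y|=0 ⟺ x=y), symmetry, and the triangle inequality.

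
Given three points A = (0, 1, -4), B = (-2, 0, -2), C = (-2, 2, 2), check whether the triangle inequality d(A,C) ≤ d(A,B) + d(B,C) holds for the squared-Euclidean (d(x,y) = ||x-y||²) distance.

d(A,B) = 2² + 1² + 2² = 9, d(B,C) = 0² + 2² + 4² = 20, d(A,C) = 2² + 1² + 6² = 41.
d(A,C) = 41 > 9 + 20 = 29. Triangle inequality is VIOLATED. (Squared-Euclidean is not a metric — this is a counterexample.)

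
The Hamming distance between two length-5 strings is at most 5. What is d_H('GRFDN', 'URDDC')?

Differing positions: 1, 3, 5. Hamming distance = 3. The maximum possible Hamming distance for length-5 strings is 5, so d_H/5 = 3/5 = 0.6.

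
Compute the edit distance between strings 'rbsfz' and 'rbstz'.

Let D[i][j] be the edit distance between the first i characters of 'rbsfz' and the first j characters of 'rbstz', with D[i][0] = i, D[0][j] = j, and D[i][j] = D[i-1][j-1] if the characters match, else 1 + min(D[i-1][j], D[i][j-1], D[i-1][j-1]). Filling the table (rows: prefixes of 'rbsfz', columns: prefixes of 'rbstz'):
     ε  r  b  s  t  z
  ε  0  1  2  3  4  5
  r  1  0  1  2  3  4
  b  2  1  0  1  2  3
  s  3  2  1  0  1  2
  f  4  3  2  1  1  2
  z  5  4  3  2  2  1
The bottom-right entry gives D[5][5] = 1, so no sequence of fewer than 1 edit works. Backtracking through the table gives one optimal edit sequence (1 edit):
  rbsfz → rbstz (sub f→t @4)
Edit distance = 1.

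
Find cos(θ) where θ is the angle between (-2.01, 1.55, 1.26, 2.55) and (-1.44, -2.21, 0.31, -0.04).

With u = (-2.01, 1.55, 1.26, 2.55), v = (-1.44, -2.21, 0.31, -0.04):
u·v = (-2.01)·(-1.44) + 1.55·(-2.21) + 1.26·0.31 + 2.55·(-0.04) = 2.8944 + (-3.4255) + 0.3906 + (-0.102) = -0.2425.
|u| = √((-2.01)² + 1.55² + 1.26² + 2.55²) = √(4.0401 + 2.4025 + 1.5876 + 6.5025) = √14.5327, |v| = √((-1.44)² + (-2.21)² + 0.31² + (-0.04)²) = √(2.0736 + 4.8841 + 0.0961 + 0.0016) = √7.0554.
cos θ = (u·v)/(|u||v|) = -0.2425/(√14.5327·√7.0554) ≈ -0.0239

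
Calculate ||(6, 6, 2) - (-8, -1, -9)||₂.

√(Σ(x_i - y_i)²) = √((6 - (-8))² + (6 - (-1))² + (2 - (-9))²)
= √(14² + 7² + 11²) = √(196 + 49 + 121) = √366 ≈ 19.1311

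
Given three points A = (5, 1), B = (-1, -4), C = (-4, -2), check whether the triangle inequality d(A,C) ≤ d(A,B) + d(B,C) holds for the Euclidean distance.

d(A,B) = √(6² + 5²) = √61 ≈ 7.8102, d(B,C) = √(3² + 2²) = √13 ≈ 3.6056, d(A,C) = √(9² + 3²) = √90 ≈ 9.4868.
d(A,C) ≈ 9.4868 ≤ 7.8102 + 3.6056 = 11.4158. Triangle inequality is satisfied.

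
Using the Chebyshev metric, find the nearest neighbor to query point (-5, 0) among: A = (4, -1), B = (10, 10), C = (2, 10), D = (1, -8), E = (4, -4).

Distances: d(A) = 9, d(B) = 15, d(C) = 10, d(D) = 8, d(E) = 9. Nearest: D = (1, -8) with distance 8.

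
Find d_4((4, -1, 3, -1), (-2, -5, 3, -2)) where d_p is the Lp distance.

(Σ|x_i - y_i|^4)^(1/4) = (|4 - (-2)|^4 + |-1 - (-5)|^4 + |3 - 3|^4 + |-1 - (-2)|^4)^(1/4)
= (6^4 + 4^4 + 0^4 + 1^4)^(1/4) = (1296 + 256 + 0 + 1)^(1/4) = (1553)^(1/4) ≈ 6.2776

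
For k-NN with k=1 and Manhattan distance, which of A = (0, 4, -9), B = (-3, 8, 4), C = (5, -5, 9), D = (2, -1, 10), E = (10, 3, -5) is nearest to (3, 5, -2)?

Distances: d(A) = 11, d(B) = 15, d(C) = 23, d(D) = 19, d(E) = 12. Nearest: A = (0, 4, -9) with distance 11.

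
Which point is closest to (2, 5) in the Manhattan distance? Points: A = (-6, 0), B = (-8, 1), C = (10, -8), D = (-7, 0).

Distances: d(A) = 13, d(B) = 14, d(C) = 21, d(D) = 14. Nearest: A = (-6, 0) with distance 13.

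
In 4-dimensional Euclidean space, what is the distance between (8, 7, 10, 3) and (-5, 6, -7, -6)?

√(Σ(x_i - y_i)²) = √((8 - (-5))² + (7 - 6)² + (10 - (-7))² + (3 - (-6))²)
= √(13² + 1² + 17² + 9²) = √(169 + 1 + 289 + 81) = √540 ≈ 23.2379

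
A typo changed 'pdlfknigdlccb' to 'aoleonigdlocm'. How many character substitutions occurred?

Differing positions: 1, 2, 4, 5, 11, 13. Hamming distance = 6.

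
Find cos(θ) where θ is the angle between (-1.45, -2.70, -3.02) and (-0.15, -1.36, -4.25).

With u = (-1.45, -2.70, -3.02), v = (-0.15, -1.36, -4.25):
u·v = (-1.45)·(-0.15) + (-2.7)·(-1.36) + (-3.02)·(-4.25) = 0.2175 + 3.672 + 12.835 = 16.7245.
|u| = √((-1.45)² + (-2.7)² + (-3.02)²) = √(2.1025 + 7.29 + 9.1204) = √18.5129, |v| = √((-0.15)² + (-1.36)² + (-4.25)²) = √(0.0225 + 1.8496 + 18.0625) = √19.9346.
cos θ = (u·v)/(|u||v|) = 16.7245/(√18.5129·√19.9346) ≈ 0.8706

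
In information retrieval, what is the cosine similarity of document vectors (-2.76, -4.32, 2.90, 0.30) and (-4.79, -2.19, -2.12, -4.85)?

With u = (-2.76, -4.32, 2.90, 0.30), v = (-4.79, -2.19, -2.12, -4.85):
u·v = (-2.76)·(-4.79) + (-4.32)·(-2.19) + 2.9·(-2.12) + 0.3·(-4.85) = 13.2204 + 9.4608 + (-6.148) + (-1.455) = 15.0782.
|u| = √((-2.76)² + (-4.32)² + 2.9² + 0.3²) = √(7.6176 + 18.6624 + 8.41 + 0.09) = √34.78, |v| = √((-4.79)² + (-2.19)² + (-2.12)² + (-4.85)²) = √(22.9441 + 4.7961 + 4.4944 + 23.5225) = √55.7571.
cos θ = (u·v)/(|u||v|) = 15.0782/(√34.78·√55.7571) ≈ 0.3424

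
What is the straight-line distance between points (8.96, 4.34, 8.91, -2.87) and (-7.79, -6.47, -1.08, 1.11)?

√(Σ(x_i - y_i)²) = √((8.96 - (-7.79))² + (4.34 - (-6.47))² + (8.91 - (-1.08))² + (-2.87 - 1.11)²)
= √(16.75² + 10.81² + 9.99² + (-3.98)²) = √(280.5625 + 116.8561 + 99.8001 + 15.8404) = √513.0591 ≈ 22.6508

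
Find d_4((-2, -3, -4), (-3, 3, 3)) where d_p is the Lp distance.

(Σ|x_i - y_i|^4)^(1/4) = (|-2 - (-3)|^4 + |-3 - 3|^4 + |-4 - 3|^4)^(1/4)
= (1^4 + 6^4 + 7^4)^(1/4) = (1 + 1296 + 2401)^(1/4) = (3698)^(1/4) ≈ 7.7982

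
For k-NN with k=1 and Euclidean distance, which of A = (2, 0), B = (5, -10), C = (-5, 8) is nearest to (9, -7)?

Distances: d(A) ≈ 9.8995, d(B) = 5, d(C) ≈ 20.5183. Nearest: B = (5, -10) with distance 5.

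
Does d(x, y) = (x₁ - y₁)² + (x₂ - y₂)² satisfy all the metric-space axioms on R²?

No. The squared Euclidean distance fails the triangle inequality. Counterexample: x = (0, 0), y = (3, 2), z = (6, 4). d(x,z) = 6² + 4² = 52, but d(x,y) + d(y,z) = (3² + 2²) + (3² + 2²) = 13 + 13 = 26. Since 52 > 26, the triangle inequality is violated. (Note: √d, the ordinary Euclidean distance, IS a metric.)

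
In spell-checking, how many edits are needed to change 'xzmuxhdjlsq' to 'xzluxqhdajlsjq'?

Let D[i][j] be the edit distance between the first i characters of 'xzmuxhdjlsq' and the first j characters of 'xzluxqhdajlsjq', with D[i][0] = i, D[0][j] = j, and D[i][j] = D[i-1][j-1] if the characters match, else 1 + min(D[i-1][j], D[i][j-1], D[i-1][j-1]). Filling the table (rows: prefixes of 'xzmuxhdjlsq', columns: prefixes of 'xzluxqhdajlsjq'):
     ε  x  z  l  u  x  q  h  d  a  j  l  s  j  q
  ε  0  1  2  3  4  5  6  7  8  9 10 11 12 13 14
  x  1  0  1  2  3  4  5  6  7  8  9 10 11 12 13
  z  2  1  0  1  2  3  4  5  6  7  8  9 10 11 12
  m  3  2  1  1  2  3  4  5  6  7  8  9 10 11 12
  u  4  3  2  2  1  2  3  4  5  6  7  8  9 10 11
  x  5  4  3  3  2  1  2  3  4  5  6  7  8  9 10
  h  6  5  4  4  3  2  2  2  3  4  5  6  7  8  9
  d  7  6  5  5  4  3  3  3  2  3  4  5  6  7  8
  j  8  7  6  6  5  4  4  4  3  3  3  4  5  6  7
  l  9  8  7  6  6  5  5  5  4  4  4  3  4  5  6
  s 10  9  8  7  7  6  6  6  5  5  5  4  3  4  5
  q 11 10  9  8  8  7  6  7  6  6  6  5  4  4  4
The bottom-right entry gives D[11][14] = 4, so no sequence of fewer than 4 edits works. Backtracking through the table gives one optimal edit sequence (4 edits):
  xzmuxhdjlsq → xzluxhdjlsq (sub m→l @3)
  xzluxhdjlsq → xzluxqhdjlsq (ins q @6)
  xzluxqhdjlsq → xzluxqhdajlsq (ins a @9)
  xzluxqhdajlsq → xzluxqhdajlsjq (ins j @13)
Edit distance = 4.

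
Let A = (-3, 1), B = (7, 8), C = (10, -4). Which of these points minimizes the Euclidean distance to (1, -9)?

Distances: d(A) ≈ 10.7703, d(B) ≈ 18.0278, d(C) ≈ 10.2956. Nearest: C = (10, -4) with distance 10.2956.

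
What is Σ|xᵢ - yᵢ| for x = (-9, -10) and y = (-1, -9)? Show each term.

Σ|x_i - y_i| = |-9 - (-1)| + |-10 - (-9)| = 8 + 1 = 9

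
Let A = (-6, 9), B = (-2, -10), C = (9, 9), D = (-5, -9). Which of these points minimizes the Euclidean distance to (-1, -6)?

Distances: d(A) ≈ 15.8114, d(B) ≈ 4.1231, d(C) ≈ 18.0278, d(D) = 5. Nearest: B = (-2, -10) with distance 4.1231.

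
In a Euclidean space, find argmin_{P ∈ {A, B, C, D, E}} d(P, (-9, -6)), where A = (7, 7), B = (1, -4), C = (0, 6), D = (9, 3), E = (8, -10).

Distances: d(A) ≈ 20.6155, d(B) ≈ 10.198, d(C) = 15, d(D) ≈ 20.1246, d(E) ≈ 17.4642. Nearest: B = (1, -4) with distance 10.198.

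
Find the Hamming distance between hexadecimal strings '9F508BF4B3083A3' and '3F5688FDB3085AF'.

Differing positions: 1, 4, 6, 8, 13, 15. Hamming distance = 6.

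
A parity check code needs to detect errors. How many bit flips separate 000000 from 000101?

Differing positions: 4, 6. Hamming distance = 2.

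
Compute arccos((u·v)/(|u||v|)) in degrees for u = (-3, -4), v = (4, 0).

With u = (-3, -4), v = (4, 0):
u·v = (-3)·4 + (-4)·0 = (-12) + 0 = -12.
|u| = √((-3)² + (-4)²) = √25, |v| = √(4² + 0²) = √16, so |u||v| = √(25·16) = √400 = 20.
cos θ = (u·v)/(|u||v|) = -12/20 = -0.6
θ = arccos(-0.6) ≈ 126.87°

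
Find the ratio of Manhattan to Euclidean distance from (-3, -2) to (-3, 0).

L1 = |-3 - (-3)| + |-2 - 0| = 0 + 2 = 2
L2 = √(0² + 2²) = √4 = 2
L1 ≥ L2 always (equality iff movement is along one axis); L1 = L2 here (movement is along a single axis).
Ratio L1/L2 = 2/2 = 1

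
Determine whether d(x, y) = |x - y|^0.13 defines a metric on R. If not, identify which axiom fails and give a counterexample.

Yes. With 0 < p = 0.13 ≤ 1, d(x,y) = |x-y|^0.13 is a metric on R. Non-negativity and symmetry are immediate; |x-y|^0.13 = 0 ⟺ |x-y| = 0 ⟺ x = y. For the triangle inequality, the function t ↦ t^0.13 is subadditive on [0,∞) when p ≤ 1, so |x-z|^0.13 ≤ (|x-y| + |y-z|)^0.13 ≤ |x-y|^0.13 + |y-z|^0.13.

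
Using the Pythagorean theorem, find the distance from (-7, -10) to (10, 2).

√(Σ(x_i - y_i)²) = √((-7 - 10)² + (-10 - 2)²)
= √((-17)² + (-12)²) = √(289 + 144) = √433 ≈ 20.8087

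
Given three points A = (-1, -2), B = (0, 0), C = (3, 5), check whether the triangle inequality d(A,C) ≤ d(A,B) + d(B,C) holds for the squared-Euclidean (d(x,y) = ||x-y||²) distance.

d(A,B) = 1² + 2² = 5, d(B,C) = 3² + 5² = 34, d(A,C) = 4² + 7² = 65.
d(A,C) = 65 > 5 + 34 = 39. Triangle inequality is VIOLATED. (Squared-Euclidean is not a metric — this is a counterexample.)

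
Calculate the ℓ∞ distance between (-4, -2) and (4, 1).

max(|x_i - y_i|) = max(|-4 - 4|, |-2 - 1|) = max(8, 3) = 8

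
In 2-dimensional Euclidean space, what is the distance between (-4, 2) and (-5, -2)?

√(Σ(x_i - y_i)²) = √((-4 - (-5))² + (2 - (-2))²)
= √(1² + 4²) = √(1 + 16) = √17 ≈ 4.1231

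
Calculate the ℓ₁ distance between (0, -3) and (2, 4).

Σ|x_i - y_i| = |0 - 2| + |-3 - 4| = 2 + 7 = 9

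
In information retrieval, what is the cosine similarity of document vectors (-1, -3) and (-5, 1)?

With u = (-1, -3), v = (-5, 1):
u·v = (-1)·(-5) + (-3)·1 = 5 + (-3) = 2.
|u| = √((-1)² + (-3)²) = √10, |v| = √((-5)² + 1²) = √26, so |u||v| = √(10·26) = √260.
cos θ = (u·v)/(|u||v|) = 2/√260 ≈ 0.124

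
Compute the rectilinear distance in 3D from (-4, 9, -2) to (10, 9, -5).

Σ|x_i - y_i| = |-4 - 10| + |9 - 9| + |-2 - (-5)| = 14 + 0 + 3 = 17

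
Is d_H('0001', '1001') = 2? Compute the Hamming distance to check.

Differing positions: 1. Hamming distance = 1, so the claim that d_H = 2 is false.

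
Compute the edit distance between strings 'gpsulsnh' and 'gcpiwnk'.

Let D[i][j] be the edit distance between the first i characters of 'gpsulsnh' and the first j characters of 'gcpiwnk', with D[i][0] = i, D[0][j] = j, and D[i][j] = D[i-1][j-1] if the characters match, else 1 + min(D[i-1][j], D[i][j-1], D[i-1][j-1]). Filling the table (rows: prefixes of 'gpsulsnh', columns: prefixes of 'gcpiwnk'):
     ε  g  c  p  i  w  n  k
  ε  0  1  2  3  4  5  6  7
  g  1  0  1  2  3  4  5  6
  p  2  1  1  1  2  3  4  5
  s  3  2  2  2  2  3  4  5
  u  4  3  3  3  3  3  4  5
  l  5  4  4  4  4  4  4  5
  s  6  5  5  5  5  5  5  5
  n  7  6  6  6  6  6  5  6
  h  8  7  7  7  7  7  6  6
The bottom-right entry gives D[8][7] = 6, so no sequence of fewer than 6 edits works. Backtracking through the table gives one optimal edit sequence (6 edits):
  gpsulsnh → gsulsnh (del p @2)
  gsulsnh → gculsnh (sub s→c @2)
  gculsnh → gcplsnh (sub u→p @3)
  gcplsnh → gcpisnh (sub l→i @4)
  gcpisnh → gcpiwnh (sub s→w @5)
  gcpiwnh → gcpiwnk (sub h→k @7)
Edit distance = 6.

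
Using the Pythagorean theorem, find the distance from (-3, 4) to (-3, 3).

√(Σ(x_i - y_i)²) = √((-3 - (-3))² + (4 - 3)²)
= √(0² + 1²) = √(0 + 1) = √1 = 1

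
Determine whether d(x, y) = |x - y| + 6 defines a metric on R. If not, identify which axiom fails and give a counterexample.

No. d fails identity of indiscernibles (specifically d(x,x) = 0): d(-6, -6) = |-6 - (-6)| + 6 = 0 + 6 = 6 ≠ 0.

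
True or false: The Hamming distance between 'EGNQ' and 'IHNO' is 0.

Differing positions: 1, 2, 4. Hamming distance = 3, so the claim that d_H = 0 is false.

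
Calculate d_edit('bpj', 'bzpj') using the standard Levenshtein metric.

Let D[i][j] be the edit distance between the first i characters of 'bpj' and the first j characters of 'bzpj', with D[i][0] = i, D[0][j] = j, and D[i][j] = D[i-1][j-1] if the characters match, else 1 + min(D[i-1][j], D[i][j-1], D[i-1][j-1]). Filling the table (rows: prefixes of 'bpj', columns: prefixes of 'bzpj'):
     ε  b  z  p  j
  ε  0  1  2  3  4
  b  1  0  1  2  3
  p  2  1  1  1  2
  j  3  2  2  2  1
The bottom-right entry gives D[3][4] = 1, so no sequence of fewer than 1 edit works. Backtracking through the table gives one optimal edit sequence (1 edit):
  bpj → bzpj (ins z @2)
Edit distance = 1.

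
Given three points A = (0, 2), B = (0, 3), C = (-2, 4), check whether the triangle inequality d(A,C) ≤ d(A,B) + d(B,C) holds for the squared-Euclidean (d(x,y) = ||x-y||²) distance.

d(A,B) = 0² + 1² = 1, d(B,C) = 2² + 1² = 5, d(A,C) = 2² + 2² = 8.
d(A,C) = 8 > 1 + 5 = 6. Triangle inequality is VIOLATED. (Squared-Euclidean is not a metric — this is a counterexample.)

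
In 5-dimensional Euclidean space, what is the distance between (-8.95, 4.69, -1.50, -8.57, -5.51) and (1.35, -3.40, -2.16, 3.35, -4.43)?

√(Σ(x_i - y_i)²) = √((-8.95 - 1.35)² + (4.69 - (-3.4))² + (-1.5 - (-2.16))² + (-8.57 - 3.35)² + (-5.51 - (-4.43))²)
= √((-10.3)² + 8.09² + 0.66² + (-11.92)² + (-1.08)²) = √(106.09 + 65.4481 + 0.4356 + 142.0864 + 1.1664) = √315.2265 ≈ 17.7546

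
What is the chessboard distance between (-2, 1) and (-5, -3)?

max(|x_i - y_i|) = max(|-2 - (-5)|, |1 - (-3)|) = max(3, 4) = 4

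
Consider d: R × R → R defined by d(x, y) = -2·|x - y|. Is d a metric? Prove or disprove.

No. With c = -2 < 0, d fails non-negativity: d(2, 11) = -2·|2 - 11| = -2·9 = -18 < 0.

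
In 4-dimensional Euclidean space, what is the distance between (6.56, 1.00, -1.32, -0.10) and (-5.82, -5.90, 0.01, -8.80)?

√(Σ(x_i - y_i)²) = √((6.56 - (-5.82))² + (1 - (-5.9))² + (-1.32 - 0.01)² + (-0.1 - (-8.8))²)
= √(12.38² + 6.9² + (-1.33)² + 8.7²) = √(153.2644 + 47.61 + 1.7689 + 75.69) = √278.3333 ≈ 16.6833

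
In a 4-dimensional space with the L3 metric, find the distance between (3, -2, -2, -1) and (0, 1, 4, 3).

(Σ|x_i - y_i|^3)^(1/3) = (|3 - 0|^3 + |-2 - 1|^3 + |-2 - 4|^3 + |-1 - 3|^3)^(1/3)
= (3^3 + 3^3 + 6^3 + 4^3)^(1/3) = (27 + 27 + 216 + 64)^(1/3) = (334)^(1/3) ≈ 6.9382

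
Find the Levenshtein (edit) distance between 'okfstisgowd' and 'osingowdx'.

Let D[i][j] be the edit distance between the first i characters of 'okfstisgowd' and the first j characters of 'osingowdx', with D[i][0] = i, D[0][j] = j, and D[i][j] = D[i-1][j-1] if the characters match, else 1 + min(D[i-1][j], D[i][j-1], D[i-1][j-1]). Filling the table (rows: prefixes of 'okfstisgowd', columns: prefixes of 'osingowdx'):
     ε  o  s  i  n  g  o  w  d  x
  ε  0  1  2  3  4  5  6  7  8  9
  o  1  0  1  2  3  4  5  6  7  8
  k  2  1  1  2  3  4  5  6  7  8
  f  3  2  2  2  3  4  5  6  7  8
  s  4  3  2  3  3  4  5  6  7  8
  t  5  4  3  3  4  4  5  6  7  8
  i  6  5  4  3  4  5  5  6  7  8
  s  7  6  5  4  4  5  6  6  7  8
  g  8  7  6  5  5  4  5  6  7  8
  o  9  8  7  6  6  5  4  5  6  7
  w 10  9  8  7  7  6  5  4  5  6
  d 11 10  9  8  8  7  6  5  4  5
The bottom-right entry gives D[11][9] = 5, so no sequence of fewer than 5 edits works. Backtracking through the table gives one optimal edit sequence (5 edits):
  okfstisgowd → ofstisgowd (del k @2)
  ofstisgowd → ostisgowd (del f @2)
  ostisgowd → osisgowd (del t @3)
  osisgowd → osingowd (sub s→n @4)
  osingowd → osingowdx (ins x @9)
Edit distance = 5.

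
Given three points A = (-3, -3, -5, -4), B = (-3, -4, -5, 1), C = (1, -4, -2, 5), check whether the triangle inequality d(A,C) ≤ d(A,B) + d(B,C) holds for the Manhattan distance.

d(A,B) = 0 + 1 + 0 + 5 = 6, d(B,C) = 4 + 0 + 3 + 4 = 11, d(A,C) = 4 + 1 + 3 + 9 = 17.
d(A,C) = 17 ≤ 6 + 11 = 17. Triangle inequality is satisfied.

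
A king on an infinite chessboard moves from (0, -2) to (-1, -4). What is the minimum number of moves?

max(|x_i - y_i|) = max(|0 - (-1)|, |-2 - (-4)|) = max(1, 2) = 2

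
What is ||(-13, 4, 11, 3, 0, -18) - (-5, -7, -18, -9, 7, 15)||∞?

max(|x_i - y_i|) = max(|-13 - (-5)|, |4 - (-7)|, |11 - (-18)|, |3 - (-9)|, |0 - 7|, |-18 - 15|) = max(8, 11, 29, 12, 7, 33) = 33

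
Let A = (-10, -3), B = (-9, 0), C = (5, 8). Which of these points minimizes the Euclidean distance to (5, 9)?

Distances: d(A) ≈ 19.2094, d(B) ≈ 16.6433, d(C) = 1. Nearest: C = (5, 8) with distance 1.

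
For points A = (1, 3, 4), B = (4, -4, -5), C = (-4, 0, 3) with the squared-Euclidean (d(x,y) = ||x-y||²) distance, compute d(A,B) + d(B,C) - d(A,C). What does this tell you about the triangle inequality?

d(A,B) = 3² + 7² + 9² = 139, d(B,C) = 8² + 4² + 8² = 144, d(A,C) = 5² + 3² + 1² = 35.
d(A,B) + d(B,C) - d(A,C) = 139 + 144 - 35 = 283 - 35 = 248. This is ≥ 0, so the triangle inequality holds for these points.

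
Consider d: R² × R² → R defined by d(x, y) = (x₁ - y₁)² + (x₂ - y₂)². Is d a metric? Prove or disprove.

No. The squared Euclidean distance fails the triangle inequality. Counterexample: x = (0, 0), y = (5, 1), z = (10, 2). d(x,z) = 10² + 2² = 104, but d(x,y) + d(y,z) = (5² + 1²) + (5² + 1²) = 26 + 26 = 52. Since 104 > 52, the triangle inequality is violated. (Note: √d, the ordinary Euclidean distance, IS a metric.)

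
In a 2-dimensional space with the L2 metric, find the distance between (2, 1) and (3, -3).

(Σ|x_i - y_i|^2)^(1/2) = (|2 - 3|^2 + |1 - (-3)|^2)^(1/2)
= (1^2 + 4^2)^(1/2) = (1 + 16)^(1/2) = (17)^(1/2) ≈ 4.1231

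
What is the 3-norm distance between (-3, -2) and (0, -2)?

(Σ|x_i - y_i|^3)^(1/3) = (|-3 - 0|^3 + |-2 - (-2)|^3)^(1/3)
= (3^3 + 0^3)^(1/3) = (27 + 0)^(1/3) = (27)^(1/3) = 3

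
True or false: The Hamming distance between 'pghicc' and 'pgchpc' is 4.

Differing positions: 3, 4, 5. Hamming distance = 3, so the claim that d_H = 4 is false.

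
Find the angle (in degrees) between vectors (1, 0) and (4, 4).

With u = (1, 0), v = (4, 4):
u·v = 1·4 + 0·4 = 4 + 0 = 4.
|u| = √(1² + 0²) = √1, |v| = √(4² + 4²) = √32, so |u||v| = √(1·32) = √32.
cos θ = (u·v)/(|u||v|) = 4/√32 ≈ 0.707107
θ = arccos(0.707107) ≈ 45°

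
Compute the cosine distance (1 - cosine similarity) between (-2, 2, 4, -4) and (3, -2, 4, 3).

With u = (-2, 2, 4, -4), v = (3, -2, 4, 3):
u·v = (-2)·3 + 2·(-2) + 4·4 + (-4)·3 = (-6) + (-4) + 16 + (-12) = -6.
|u| = √((-2)² + 2² + 4² + (-4)²) = √40, |v| = √(3² + (-2)² + 4² + 3²) = √38, so |u||v| = √(40·38) = √1520.
cos θ = (u·v)/(|u||v|) = -6/√1520 ≈ -0.1539
Cosine distance = 1 - cos θ ≈ 1 - (-0.1539) = 1.1539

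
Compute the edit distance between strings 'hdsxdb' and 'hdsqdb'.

Let D[i][j] be the edit distance between the first i characters of 'hdsxdb' and the first j characters of 'hdsqdb', with D[i][0] = i, D[0][j] = j, and D[i][j] = D[i-1][j-1] if the characters match, else 1 + min(D[i-1][j], D[i][j-1], D[i-1][j-1]). Filling the table (rows: prefixes of 'hdsxdb', columns: prefixes of 'hdsqdb'):
     ε  h  d  s  q  d  b
  ε  0  1  2  3  4  5  6
  h  1  0  1  2  3  4  5
  d  2  1  0  1  2  3  4
  s  3  2  1  0  1  2  3
  x  4  3  2  1  1  2  3
  d  5  4  3  2  2  1  2
  b  6  5  4  3  3  2  1
The bottom-right entry gives D[6][6] = 1, so no sequence of fewer than 1 edit works. Backtracking through the table gives one optimal edit sequence (1 edit):
  hdsxdb → hdsqdb (sub x→q @4)
Edit distance = 1.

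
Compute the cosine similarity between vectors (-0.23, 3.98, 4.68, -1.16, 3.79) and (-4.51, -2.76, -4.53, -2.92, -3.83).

With u = (-0.23, 3.98, 4.68, -1.16, 3.79), v = (-4.51, -2.76, -4.53, -2.92, -3.83):
u·v = (-0.23)·(-4.51) + 3.98·(-2.76) + 4.68·(-4.53) + (-1.16)·(-2.92) + 3.79·(-3.83) = 1.0373 + (-10.9848) + (-21.2004) + 3.3872 + (-14.5157) = -42.2764.
|u| = √((-0.23)² + 3.98² + 4.68² + (-1.16)² + 3.79²) = √(0.0529 + 15.8404 + 21.9024 + 1.3456 + 14.3641) = √53.5054, |v| = √((-4.51)² + (-2.76)² + (-4.53)² + (-2.92)² + (-3.83)²) = √(20.3401 + 7.6176 + 20.5209 + 8.5264 + 14.6689) = √71.6739.
cos θ = (u·v)/(|u||v|) = -42.2764/(√53.5054·√71.6739) ≈ -0.6827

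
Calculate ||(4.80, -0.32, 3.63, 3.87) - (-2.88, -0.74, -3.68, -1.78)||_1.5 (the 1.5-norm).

(Σ|x_i - y_i|^1.5)^(1/1.5) = (|4.8 - (-2.88)|^1.5 + |-0.32 - (-0.74)|^1.5 + |3.63 - (-3.68)|^1.5 + |3.87 - (-1.78)|^1.5)^(1/1.5)
= (7.68^1.5 + 0.42^1.5 + 7.31^1.5 + 5.65^1.5)^(1/1.5) ≈ (21.2834 + 0.2722 + 19.7641 + 13.4299)^(1/1.5) = (54.7496)^(1/1.5) ≈ 14.4185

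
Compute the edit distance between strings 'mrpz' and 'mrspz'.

Let D[i][j] be the edit distance between the first i characters of 'mrpz' and the first j characters of 'mrspz', with D[i][0] = i, D[0][j] = j, and D[i][j] = D[i-1][j-1] if the characters match, else 1 + min(D[i-1][j], D[i][j-1], D[i-1][j-1]). Filling the table (rows: prefixes of 'mrpz', columns: prefixes of 'mrspz'):
     ε  m  r  s  p  z
  ε  0  1  2  3  4  5
  m  1  0  1  2  3  4
  r  2  1  0  1  2  3
  p  3  2  1  1  1  2
  z  4  3  2  2  2  1
The bottom-right entry gives D[4][5] = 1, so no sequence of fewer than 1 edit works. Backtracking through the table gives one optimal edit sequence (1 edit):
  mrpz → mrspz (ins s @3)
Edit distance = 1.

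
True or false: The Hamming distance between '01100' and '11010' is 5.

Differing positions: 1, 3, 4. Hamming distance = 3, so the claim that d_H = 5 is false.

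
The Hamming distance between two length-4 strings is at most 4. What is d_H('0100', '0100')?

Differing positions: none. Hamming distance = 0. The maximum possible Hamming distance for length-4 strings is 4, so d_H/4 = 0/4 = 0.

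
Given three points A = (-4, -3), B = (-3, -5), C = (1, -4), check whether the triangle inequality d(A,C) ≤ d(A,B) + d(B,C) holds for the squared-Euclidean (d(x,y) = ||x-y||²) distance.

d(A,B) = 1² + 2² = 5, d(B,C) = 4² + 1² = 17, d(A,C) = 5² + 1² = 26.
d(A,C) = 26 > 5 + 17 = 22. Triangle inequality is VIOLATED. (Squared-Euclidean is not a metric — this is a counterexample.)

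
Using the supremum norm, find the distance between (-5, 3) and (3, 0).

max(|x_i - y_i|) = max(|-5 - 3|, |3 - 0|) = max(8, 3) = 8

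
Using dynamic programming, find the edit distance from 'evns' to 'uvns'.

Let D[i][j] be the edit distance between the first i characters of 'evns' and the first j characters of 'uvns', with D[i][0] = i, D[0][j] = j, and D[i][j] = D[i-1][j-1] if the characters match, else 1 + min(D[i-1][j], D[i][j-1], D[i-1][j-1]). Filling the table (rows: prefixes of 'evns', columns: prefixes of 'uvns'):
     ε  u  v  n  s
  ε  0  1  2  3  4
  e  1  1  2  3  4
  v  2  2  1  2  3
  n  3  3  2  1  2
  s  4  4  3  2  1
The bottom-right entry gives D[4][4] = 1, so no sequence of fewer than 1 edit works. Backtracking through the table gives one optimal edit sequence (1 edit):
  evns → uvns (sub e→u @1)
Edit distance = 1.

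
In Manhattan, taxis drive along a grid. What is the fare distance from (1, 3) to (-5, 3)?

Σ|x_i - y_i| = |1 - (-5)| + |3 - 3| = 6 + 0 = 6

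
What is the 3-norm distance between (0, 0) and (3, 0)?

(Σ|x_i - y_i|^3)^(1/3) = (|0 - 3|^3 + |0 - 0|^3)^(1/3)
= (3^3 + 0^3)^(1/3) = (27 + 0)^(1/3) = (27)^(1/3) = 3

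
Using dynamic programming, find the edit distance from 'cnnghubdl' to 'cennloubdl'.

Let D[i][j] be the edit distance between the first i characters of 'cnnghubdl' and the first j characters of 'cennloubdl', with D[i][0] = i, D[0][j] = j, and D[i][j] = D[i-1][j-1] if the characters match, else 1 + min(D[i-1][j], D[i][j-1], D[i-1][j-1]). Filling the table (rows: prefixes of 'cnnghubdl', columns: prefixes of 'cennloubdl'):
     ε  c  e  n  n  l  o  u  b  d  l
  ε  0  1  2  3  4  5  6  7  8  9 10
  c  1  0  1  2  3  4  5  6  7  8  9
  n  2  1  1  1  2  3  4  5  6  7  8
  n  3  2  2  1  1  2  3  4  5  6  7
  g  4  3  3  2  2  2  3  4  5  6  7
  h  5  4  4  3  3  3  3  4  5  6  7
  u  6  5  5  4  4  4  4  3  4  5  6
  b  7  6  6  5  5  5  5  4  3  4  5
  d  8  7  7  6  6  6  6  5  4  3  4
  l  9  8  8  7  7  6  7  6  5  4  3
The bottom-right entry gives D[9][10] = 3, so no sequence of fewer than 3 edits works. Backtracking through the table gives one optimal edit sequence (3 edits):
  cnnghubdl → cennghubdl (ins e @2)
  cennghubdl → cennlhubdl (sub g→l @5)
  cennlhubdl → cennloubdl (sub h→o @6)
Edit distance = 3.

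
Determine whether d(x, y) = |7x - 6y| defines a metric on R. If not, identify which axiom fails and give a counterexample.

No. d fails symmetry: d(6, 5) = |7·6 - 6·5| = |12| = 12, but d(5, 6) = |7·5 - 6·6| = |-1| = 1. Since 12 ≠ 1, d(x,y) ≠ d(y,x) in general.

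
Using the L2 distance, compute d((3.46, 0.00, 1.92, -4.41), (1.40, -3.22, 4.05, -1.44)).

(Σ|x_i - y_i|^2)^(1/2) = (|3.46 - 1.4|^2 + |0 - (-3.22)|^2 + |1.92 - 4.05|^2 + |-4.41 - (-1.44)|^2)^(1/2)
= (2.06^2 + 3.22^2 + 2.13^2 + 2.97^2)^(1/2) = (4.2436 + 10.3684 + 4.5369 + 8.8209)^(1/2) = (27.9698)^(1/2) ≈ 5.2886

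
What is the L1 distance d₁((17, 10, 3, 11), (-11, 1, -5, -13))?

Σ|x_i - y_i| = |17 - (-11)| + |10 - 1| + |3 - (-5)| + |11 - (-13)| = 28 + 9 + 8 + 24 = 69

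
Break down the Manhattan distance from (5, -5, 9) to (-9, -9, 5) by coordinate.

Σ|x_i - y_i| = |5 - (-9)| + |-5 - (-9)| + |9 - 5| = 14 + 4 + 4 = 22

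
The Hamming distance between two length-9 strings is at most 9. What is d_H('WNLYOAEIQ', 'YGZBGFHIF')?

Differing positions: 1, 2, 3, 4, 5, 6, 7, 9. Hamming distance = 8. The maximum possible Hamming distance for length-9 strings is 9, so d_H/9 = 8/9 ≈ 0.8889.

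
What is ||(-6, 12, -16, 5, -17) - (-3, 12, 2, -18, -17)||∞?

max(|x_i - y_i|) = max(|-6 - (-3)|, |12 - 12|, |-16 - 2|, |5 - (-18)|, |-17 - (-17)|) = max(3, 0, 18, 23, 0) = 23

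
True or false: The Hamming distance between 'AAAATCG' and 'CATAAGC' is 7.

Differing positions: 1, 3, 5, 6, 7. Hamming distance = 5, so the claim that d_H = 7 is false.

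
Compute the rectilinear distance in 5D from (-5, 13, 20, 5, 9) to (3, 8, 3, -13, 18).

Σ|x_i - y_i| = |-5 - 3| + |13 - 8| + |20 - 3| + |5 - (-13)| + |9 - 18| = 8 + 5 + 17 + 18 + 9 = 57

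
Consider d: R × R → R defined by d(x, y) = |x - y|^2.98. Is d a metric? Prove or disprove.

No. d(x,y) = |x-y|^2.98 fails the triangle inequality since p = 2.98 > 1. Counterexample: x = -3, y = 8, z = 18. d(x,z) = |-3 - 18|^2.98 = 21^2.98 ≈ 8713.9186, but d(x,y) + d(y,z) = 11^2.98 + 10^2.98 ≈ 1268.6745 + 954.9926 = 2223.6671. Since 8713.9186 > 2223.6671, the triangle inequality is violated.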